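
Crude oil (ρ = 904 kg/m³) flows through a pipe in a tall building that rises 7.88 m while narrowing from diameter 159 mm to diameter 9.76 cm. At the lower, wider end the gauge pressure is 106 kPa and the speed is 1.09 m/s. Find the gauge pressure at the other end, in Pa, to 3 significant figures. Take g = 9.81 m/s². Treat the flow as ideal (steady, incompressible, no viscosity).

The volume flow rate is constant, so v₂ = (A₁/A₂)v₁ = (199/74.8)·1.09 = 2.89 m/s.
Energy conservation along the streamline gives P₂ = P₁ − ½ρ(v₂² − v₁²) − ρg(h₂ − h₁).
P₂ = 106000 + ½·904·(1.09² − 2.89²) − 904·9.81·(+7.88) = 106000 + (-3250) − (69900) = 32900 Pa.

P₂ ≈ 32900 Pa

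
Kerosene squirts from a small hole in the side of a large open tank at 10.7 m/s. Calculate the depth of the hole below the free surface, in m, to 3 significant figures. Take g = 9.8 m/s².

Inverting v = √(2gh) gives h = v² / 2g.
h = 10.7²/(2·9.8) = 114/19.60 = 5.84 m.

h ≈ 5.84 m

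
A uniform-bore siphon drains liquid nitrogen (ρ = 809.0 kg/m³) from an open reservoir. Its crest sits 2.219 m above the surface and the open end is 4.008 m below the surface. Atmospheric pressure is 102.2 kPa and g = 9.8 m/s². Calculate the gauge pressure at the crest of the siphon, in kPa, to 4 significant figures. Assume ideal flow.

From the surface to the outlet (both open to atmosphere, surface at rest): v = √(2g·h_out) = √(2·9.8·4.008) = 8.863 m/s.
With constant cross-section the crest speed equals v; applying Bernoulli from the surface up to the crest, P_top = P_atm − ½ρv² − ρg·h_top.
P_top = 102200 − ½·809.0·8.863² − 809.0·9.8·2.219 = 52830 Pa. So P_gauge = P_top − P_atm = -49370 Pa.

P_gauge ≈ -49.37 kPa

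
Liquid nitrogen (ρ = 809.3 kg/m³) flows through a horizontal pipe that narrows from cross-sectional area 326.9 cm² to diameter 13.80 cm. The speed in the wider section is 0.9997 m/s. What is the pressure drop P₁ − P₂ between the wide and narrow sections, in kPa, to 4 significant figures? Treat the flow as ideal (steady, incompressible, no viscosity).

ΔP ≈ 1.527 kPa

Mass conservation (A₁v₁ = A₂v₂) gives v₂ = 0.9997 × 326.9/149.6 = 2.185 m/s.
With no height change, Bernoulli's equation is P₁ + ½ρv₁² = P₂ + ½ρv₂².
P₁ − P₂ = ½·809.3·(2.185² − 0.9997²) = ½·809.3·3.774 = 1527 Pa.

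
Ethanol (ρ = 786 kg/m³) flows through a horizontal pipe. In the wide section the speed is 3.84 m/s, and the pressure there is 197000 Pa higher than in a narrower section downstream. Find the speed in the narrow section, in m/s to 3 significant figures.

Horizontal Bernoulli: P₁ + ½ρv₁² = P₂ + ½ρv₂², so v₂² = v₁² + 2(P₁ − P₂)/ρ.
v₂ = √(3.84² + 2·197000/786) = √(14.7 + 501) = 22.7 m/s.

v₂ ≈ 22.7 m/s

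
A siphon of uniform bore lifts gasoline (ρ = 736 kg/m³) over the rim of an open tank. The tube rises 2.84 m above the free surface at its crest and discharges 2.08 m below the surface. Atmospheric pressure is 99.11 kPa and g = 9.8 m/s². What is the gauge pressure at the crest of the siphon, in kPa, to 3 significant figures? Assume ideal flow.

-35.5 kPa

The outlet speed comes from Torricelli: v = √(2g·2.08) = 6.38 m/s.
Continuity keeps v the same throughout the tube; from surface to crest, P_atm + 0 = P_top + ½ρv² + ρg·h_top.
P_top = 99110 − ½·736·6.38² − 736·9.8·2.84 = 63600 Pa. So P_gauge = P_top − P_atm = -35500 Pa.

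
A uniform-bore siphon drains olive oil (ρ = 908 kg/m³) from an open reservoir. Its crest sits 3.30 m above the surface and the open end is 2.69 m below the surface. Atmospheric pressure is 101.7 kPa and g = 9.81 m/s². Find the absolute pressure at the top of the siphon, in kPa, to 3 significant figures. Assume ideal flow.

P_top ≈ 48.3 kPa

Bernoulli surface→outlet gives ½v² = g·h_out, so v = √(2·9.81·2.69) = 7.26 m/s.
The bore is uniform, so the speed at the crest is the same v. Bernoulli surface→crest: P_atm = P_top + ½ρv² + ρg·h_top.
P_top = 101700 − ½·908·7.26² − 908·9.81·3.30 = 48300 Pa.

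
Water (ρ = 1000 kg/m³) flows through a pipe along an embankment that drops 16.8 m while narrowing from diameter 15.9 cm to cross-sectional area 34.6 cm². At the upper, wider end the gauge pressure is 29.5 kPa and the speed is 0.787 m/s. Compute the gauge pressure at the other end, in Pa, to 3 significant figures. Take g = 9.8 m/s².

P₂ ≈ 184000 Pa

Mass conservation (A₁v₁ = A₂v₂) gives v₂ = 0.787 × 199/34.6 = 4.52 m/s.
Energy conservation along the streamline gives P₂ = P₁ − ½ρ(v₂² − v₁²) − ρg(h₂ − h₁).
P₂ = 29500 + ½·1000·(0.787² − 4.52²) − 1000·9.8·(−16.8) = 29500 + (-9890) − (-165000) = 184000 Pa.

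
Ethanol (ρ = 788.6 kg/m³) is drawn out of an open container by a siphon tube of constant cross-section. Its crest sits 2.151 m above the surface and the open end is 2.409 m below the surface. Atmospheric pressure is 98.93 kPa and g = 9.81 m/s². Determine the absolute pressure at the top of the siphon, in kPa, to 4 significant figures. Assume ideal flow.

The outlet speed comes from Torricelli: v = √(2g·2.409) = 6.875 m/s.
The bore is uniform, so the speed at the crest is the same v. Bernoulli surface→crest: P_atm = P_top + ½ρv² + ρg·h_top.
P_top = 98930 − ½·788.6·6.875² − 788.6·9.81·2.151 = 63650 Pa.

63.65 kPa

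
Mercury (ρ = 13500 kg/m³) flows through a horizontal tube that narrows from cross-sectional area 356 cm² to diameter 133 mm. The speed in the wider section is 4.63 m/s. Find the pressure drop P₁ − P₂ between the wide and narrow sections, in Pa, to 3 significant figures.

805000 Pa

By continuity, v₂ = v₁·A₁/A₂ = 4.63·(356/139) = 11.9 m/s.
The pipe is horizontal, so Bernoulli reduces to P₁ + ½ρv₁² = P₂ + ½ρv₂².
P₁ − P₂ = ½·13500·(11.9² − 4.63²) = ½·13500·119 = 805000 Pa.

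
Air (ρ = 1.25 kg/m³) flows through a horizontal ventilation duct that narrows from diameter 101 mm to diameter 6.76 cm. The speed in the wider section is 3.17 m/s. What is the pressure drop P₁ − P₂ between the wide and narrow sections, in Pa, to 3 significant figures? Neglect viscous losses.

ΔP ≈ 25.0 Pa

Continuity gives A₁v₁ = A₂v₂, so v₂ = (80.1 cm²)/(35.9 cm²) × 3.17 m/s = 7.08 m/s.
The pipe is horizontal, so Bernoulli reduces to P₁ + ½ρv₁² = P₂ + ½ρv₂².
P₁ − P₂ = ½·1.25·(7.08² − 3.17²) = ½·1.25·40.0 = 25.0 Pa.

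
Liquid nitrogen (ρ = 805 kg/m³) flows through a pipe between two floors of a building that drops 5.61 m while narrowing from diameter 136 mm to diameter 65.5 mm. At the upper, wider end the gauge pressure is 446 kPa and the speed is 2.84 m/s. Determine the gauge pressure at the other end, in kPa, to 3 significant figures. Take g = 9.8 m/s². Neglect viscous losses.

The volume flow rate is constant, so v₂ = (A₁/A₂)v₁ = (145/33.7)·2.84 = 12.2 m/s.
Energy conservation along the streamline gives P₂ = P₁ − ½ρ(v₂² − v₁²) − ρg(h₂ − h₁).
P₂ = 446000 + ½·805·(2.84² − 12.2²) − 805·9.8·(−5.61) = 446000 + (-57100) − (-44300) = 433000 Pa.

P₂ ≈ 433 kPa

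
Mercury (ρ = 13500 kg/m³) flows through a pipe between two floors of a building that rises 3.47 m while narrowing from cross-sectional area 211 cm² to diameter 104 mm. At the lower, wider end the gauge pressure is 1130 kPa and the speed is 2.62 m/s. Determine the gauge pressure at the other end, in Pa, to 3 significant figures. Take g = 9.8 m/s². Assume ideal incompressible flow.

P₂ ≈ 431000 Pa

By continuity, v₂ = v₁·A₁/A₂ = 2.62·(211/84.9) = 6.51 m/s.
Energy conservation along the streamline gives P₂ = P₁ − ½ρ(v₂² − v₁²) − ρg(h₂ − h₁).
P₂ = 1130000 + ½·13500·(2.62² − 6.51²) − 13500·9.8·(+3.47) = 1130000 + (-240000) − (459000) = 431000 Pa.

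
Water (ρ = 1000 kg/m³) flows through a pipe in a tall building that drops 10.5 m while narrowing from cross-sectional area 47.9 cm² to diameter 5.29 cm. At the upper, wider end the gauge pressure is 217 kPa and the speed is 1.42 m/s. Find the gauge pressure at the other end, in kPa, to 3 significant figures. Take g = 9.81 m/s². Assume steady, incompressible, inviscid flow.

Mass conservation (A₁v₁ = A₂v₂) gives v₂ = 1.42 × 47.9/22.0 = 3.09 m/s.
Energy conservation along the streamline gives P₂ = P₁ − ½ρ(v₂² − v₁²) − ρg(h₂ − h₁).
P₂ = 217000 + ½·1000·(1.42² − 3.09²) − 1000·9.81·(−10.5) = 217000 + (-3780) − (-103000) = 316000 Pa.

P₂ ≈ 316 kPa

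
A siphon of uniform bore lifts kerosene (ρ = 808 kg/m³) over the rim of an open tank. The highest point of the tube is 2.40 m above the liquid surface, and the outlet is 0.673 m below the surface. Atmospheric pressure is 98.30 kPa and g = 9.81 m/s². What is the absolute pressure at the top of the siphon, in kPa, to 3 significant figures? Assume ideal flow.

P_top ≈ 73.9 kPa

The outlet speed comes from Torricelli: v = √(2g·0.673) = 3.63 m/s.
With constant cross-section the crest speed equals v; applying Bernoulli from the surface up to the crest, P_top = P_atm − ½ρv² − ρg·h_top.
P_top = 98300 − ½·808·3.63² − 808·9.81·2.40 = 73900 Pa.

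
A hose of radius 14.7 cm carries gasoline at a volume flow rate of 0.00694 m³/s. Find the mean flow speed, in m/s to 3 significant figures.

v = 0.102 m/s

Q = 0.00694 m³/s = 0.00694 m³/s.
v = Q/A = 0.00694 / 0.0679 = 0.102 m/s.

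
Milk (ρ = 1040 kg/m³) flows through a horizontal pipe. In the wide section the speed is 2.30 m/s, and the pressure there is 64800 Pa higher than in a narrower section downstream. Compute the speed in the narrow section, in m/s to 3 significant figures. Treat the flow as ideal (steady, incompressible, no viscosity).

Horizontal Bernoulli: P₁ + ½ρv₁² = P₂ + ½ρv₂², so v₂² = v₁² + 2(P₁ − P₂)/ρ.
v₂ = √(2.30² + 2·64800/1040) = √(5.29 + 125) = 11.4 m/s.

v₂ ≈ 11.4 m/s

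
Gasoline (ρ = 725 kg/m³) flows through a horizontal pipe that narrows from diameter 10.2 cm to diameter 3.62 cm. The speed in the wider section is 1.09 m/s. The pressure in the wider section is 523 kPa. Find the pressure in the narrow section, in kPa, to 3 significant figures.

496 kPa

By continuity, v₂ = v₁·A₁/A₂ = 1.09·(81.7/10.3) = 8.65 m/s.
With no height change, Bernoulli's equation is P₁ + ½ρv₁² = P₂ + ½ρv₂².
P₂ = P₁ − ½ρ(v₂² − v₁²) = 523000 − ½·725·(8.65² − 1.09²) = 523000 − 26700 = 496000 Pa.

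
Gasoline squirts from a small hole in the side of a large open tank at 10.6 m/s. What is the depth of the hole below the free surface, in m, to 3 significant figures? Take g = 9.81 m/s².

Inverting v = √(2gh) gives h = v² / 2g.
h = 10.6²/(2·9.81) = 112/19.62 = 5.73 m.

h ≈ 5.73 m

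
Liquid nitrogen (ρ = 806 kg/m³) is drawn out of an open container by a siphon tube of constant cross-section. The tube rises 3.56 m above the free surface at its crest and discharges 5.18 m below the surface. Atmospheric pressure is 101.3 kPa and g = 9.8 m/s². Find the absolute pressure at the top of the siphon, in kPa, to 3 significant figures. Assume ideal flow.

From the surface to the outlet (both open to atmosphere, surface at rest): v = √(2g·h_out) = √(2·9.8·5.18) = 10.1 m/s.
The bore is uniform, so the speed at the crest is the same v. Bernoulli surface→crest: P_atm = P_top + ½ρv² + ρg·h_top.
P_top = 101300 − ½·806·10.1² − 806·9.8·3.56 = 32300 Pa.

P_top ≈ 32.3 kPa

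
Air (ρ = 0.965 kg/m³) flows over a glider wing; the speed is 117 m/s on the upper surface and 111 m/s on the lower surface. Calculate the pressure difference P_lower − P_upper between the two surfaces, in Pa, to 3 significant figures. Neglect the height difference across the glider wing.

Bernoulli (same height): P_lower − P_upper = ½ρ(v_upper² − v_lower²).
ΔP = ½·0.965·(117² − 111²) = 660 Pa.

ΔP ≈ 660 Pa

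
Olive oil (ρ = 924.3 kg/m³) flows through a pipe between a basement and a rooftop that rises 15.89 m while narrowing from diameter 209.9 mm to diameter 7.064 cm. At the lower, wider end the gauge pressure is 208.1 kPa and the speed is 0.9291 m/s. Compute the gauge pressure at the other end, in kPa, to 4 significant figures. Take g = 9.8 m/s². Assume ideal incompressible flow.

The volume flow rate is constant, so v₂ = (A₁/A₂)v₁ = (346.0/39.19)·0.9291 = 8.203 m/s.
Applying Bernoulli between the two ends and solving for P₂: P₂ = P₁ + ½ρ(v₁² − v₂²) − ρgΔh.
P₂ = 208100 + ½·924.3·(0.9291² − 8.203²) − 924.3·9.8·(+15.89) = 208100 + (-30700) − (143900) = 33470 Pa.

P₂ = 33.47 kPa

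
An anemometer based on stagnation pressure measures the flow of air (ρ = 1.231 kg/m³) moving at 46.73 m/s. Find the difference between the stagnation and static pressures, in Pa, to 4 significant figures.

1344 Pa

At the stagnation point the flow is brought to rest, so Bernoulli gives P_stag − P_static = ½ρv².
ΔP = ½·1.231·46.73² = 1344 Pa.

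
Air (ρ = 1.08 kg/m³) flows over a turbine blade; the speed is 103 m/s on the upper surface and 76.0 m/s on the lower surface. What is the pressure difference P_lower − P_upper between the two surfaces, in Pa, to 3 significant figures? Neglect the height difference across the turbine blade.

2610 Pa

Bernoulli (same height): P_lower − P_upper = ½ρ(v_upper² − v_lower²).
ΔP = ½·1.08·(103² − 76.0²) = 2610 Pa.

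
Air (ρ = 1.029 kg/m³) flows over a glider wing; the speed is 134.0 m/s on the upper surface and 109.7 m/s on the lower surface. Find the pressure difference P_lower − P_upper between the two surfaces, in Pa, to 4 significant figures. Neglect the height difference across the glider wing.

3047 Pa

The pressure is lower where the speed is higher: ΔP = ½ρ(v_up² − v_low²).
ΔP = ½·1.029·(134.0² − 109.7²) = 3047 Pa.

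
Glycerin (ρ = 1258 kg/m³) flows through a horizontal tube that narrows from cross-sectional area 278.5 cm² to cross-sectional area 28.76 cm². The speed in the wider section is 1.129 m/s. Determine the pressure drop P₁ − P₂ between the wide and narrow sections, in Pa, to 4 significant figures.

Mass conservation (A₁v₁ = A₂v₂) gives v₂ = 1.129 × 278.5/28.76 = 10.93 m/s.
Along the horizontal streamline, P + ½ρv² is constant.
P₁ − P₂ = ½·1258·(10.93² − 1.129²) = ½·1258·118.3 = 74380 Pa.

ΔP ≈ 74380 Pa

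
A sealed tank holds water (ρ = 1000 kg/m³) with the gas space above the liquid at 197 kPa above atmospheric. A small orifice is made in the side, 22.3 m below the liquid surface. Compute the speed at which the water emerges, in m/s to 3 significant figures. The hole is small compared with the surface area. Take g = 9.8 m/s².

28.8 m/s

Take point 1 at the surface (v₁ ≈ 0) and point 2 at the hole (at atmospheric pressure). Bernoulli: P₁ + ρg h = P_atm + ½ρv₂².
With P₁ − P_atm = 197000 Pa, v₂ = √(2gh + 2ΔP/ρ) = √(2·9.8·22.3 + 2·197000/1000) = 28.8 m/s.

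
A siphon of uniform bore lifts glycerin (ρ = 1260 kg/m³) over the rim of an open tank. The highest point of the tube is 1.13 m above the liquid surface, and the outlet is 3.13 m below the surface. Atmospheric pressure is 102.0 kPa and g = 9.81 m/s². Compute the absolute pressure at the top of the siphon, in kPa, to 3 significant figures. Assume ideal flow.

P_top = 49.3 kPa

The outlet speed comes from Torricelli: v = √(2g·3.13) = 7.84 m/s.
Continuity keeps v the same throughout the tube; from surface to crest, P_atm + 0 = P_top + ½ρv² + ρg·h_top.
P_top = 102000 − ½·1260·7.84² − 1260·9.81·1.13 = 49300 Pa.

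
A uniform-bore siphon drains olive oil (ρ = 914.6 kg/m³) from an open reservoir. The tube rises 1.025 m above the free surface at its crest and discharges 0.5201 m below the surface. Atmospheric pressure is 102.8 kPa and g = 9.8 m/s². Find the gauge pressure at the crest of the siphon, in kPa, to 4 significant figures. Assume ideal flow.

From the surface to the outlet (both open to atmosphere, surface at rest): v = √(2g·h_out) = √(2·9.8·0.5201) = 3.193 m/s.
With constant cross-section the crest speed equals v; applying Bernoulli from the surface up to the crest, P_top = P_atm − ½ρv² − ρg·h_top.
P_top = 102800 − ½·914.6·3.193² − 914.6·9.8·1.025 = 88950 Pa. So P_gauge = P_top − P_atm = -13850 Pa.

-13.85 kPa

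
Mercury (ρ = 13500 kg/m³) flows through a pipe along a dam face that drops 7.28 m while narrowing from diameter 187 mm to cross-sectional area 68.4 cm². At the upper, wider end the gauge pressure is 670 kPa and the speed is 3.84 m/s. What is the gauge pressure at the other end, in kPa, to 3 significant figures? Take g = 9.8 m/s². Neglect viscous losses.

The volume flow rate is constant, so v₂ = (A₁/A₂)v₁ = (275/68.4)·3.84 = 15.4 m/s.
Bernoulli: P₁ + ½ρv₁² + ρg h₁ = P₂ + ½ρv₂² + ρg h₂, so P₂ = P₁ + ½ρ(v₁² − v₂²) − ρg(h₂ − h₁).
P₂ = 670000 + ½·13500·(3.84² − 15.4²) − 13500·9.8·(−7.28) = 670000 + (-1510000) − (-963000) = 128000 Pa.

P₂ ≈ 128 kPa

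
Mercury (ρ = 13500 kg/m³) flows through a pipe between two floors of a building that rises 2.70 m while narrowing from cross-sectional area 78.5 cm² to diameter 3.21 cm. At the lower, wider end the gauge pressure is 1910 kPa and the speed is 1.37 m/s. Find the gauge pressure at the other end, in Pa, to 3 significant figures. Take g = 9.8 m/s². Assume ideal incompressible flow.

P₂ = 373000 Pa

By continuity, v₂ = v₁·A₁/A₂ = 1.37·(78.5/8.09) = 13.3 m/s.
Bernoulli: P₁ + ½ρv₁² + ρg h₁ = P₂ + ½ρv₂² + ρg h₂, so P₂ = P₁ + ½ρ(v₁² − v₂²) − ρg(h₂ − h₁).
P₂ = 1910000 + ½·13500·(1.37² − 13.3²) − 13500·9.8·(+2.70) = 1910000 + (-1180000) − (357000) = 373000 Pa.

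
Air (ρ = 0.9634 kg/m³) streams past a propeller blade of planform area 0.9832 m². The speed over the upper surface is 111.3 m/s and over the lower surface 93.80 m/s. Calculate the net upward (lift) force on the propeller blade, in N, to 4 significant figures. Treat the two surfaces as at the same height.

1700 N

The faster flow above has the lower pressure; Bernoulli (same height) gives ΔP = ½ρ(v_up² − v_low²).
ΔP = ½·0.9634·(111.3² − 93.80²) = 1729 Pa.
Lift = ΔP · A = 1729 × 0.9832 = 1700 N.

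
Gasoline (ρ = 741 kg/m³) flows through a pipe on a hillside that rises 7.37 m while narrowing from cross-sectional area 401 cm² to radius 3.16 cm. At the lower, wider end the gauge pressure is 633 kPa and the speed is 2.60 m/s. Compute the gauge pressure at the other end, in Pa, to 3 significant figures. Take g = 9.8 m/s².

173000 Pa

The volume flow rate is constant, so v₂ = (A₁/A₂)v₁ = (401/31.4)·2.60 = 33.2 m/s.
Applying Bernoulli between the two ends and solving for P₂: P₂ = P₁ + ½ρ(v₁² − v₂²) − ρgΔh.
P₂ = 633000 + ½·741·(2.60² − 33.2²) − 741·9.8·(+7.37) = 633000 + (-407000) − (53500) = 173000 Pa.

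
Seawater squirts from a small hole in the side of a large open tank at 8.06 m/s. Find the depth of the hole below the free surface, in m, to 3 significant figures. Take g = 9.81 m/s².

h ≈ 3.31 m

Inverting v = √(2gh) gives h = v² / 2g.
h = 8.06²/(2·9.81) = 65.0/19.62 = 3.31 m.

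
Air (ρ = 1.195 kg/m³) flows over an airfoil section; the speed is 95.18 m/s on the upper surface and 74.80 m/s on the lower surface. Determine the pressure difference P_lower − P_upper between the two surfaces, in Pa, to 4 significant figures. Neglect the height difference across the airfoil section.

ΔP ≈ 2070 Pa

With negligible Δh, P + ½ρv² is constant, so P_low − P_up = ½ρ(v_up² − v_low²).
ΔP = ½·1.195·(95.18² − 74.80²) = 2070 Pa.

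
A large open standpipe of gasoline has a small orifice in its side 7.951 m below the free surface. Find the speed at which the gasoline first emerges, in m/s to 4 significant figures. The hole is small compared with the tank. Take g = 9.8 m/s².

v ≈ 12.48 m/s

With the surface at rest and both surface and jet at atmospheric pressure, Bernoulli gives ρg h = ½ρv², so v = √(2gh) = √(2·9.8·7.951) = 12.48 m/s.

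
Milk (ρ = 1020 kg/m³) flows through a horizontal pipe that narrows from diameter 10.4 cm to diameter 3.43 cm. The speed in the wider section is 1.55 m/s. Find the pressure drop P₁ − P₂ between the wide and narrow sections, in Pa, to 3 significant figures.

Continuity gives A₁v₁ = A₂v₂, so v₂ = (84.9 cm²)/(9.24 cm²) × 1.55 m/s = 14.2 m/s.
Along the horizontal streamline, P + ½ρv² is constant.
P₁ − P₂ = ½·1020·(14.2² − 1.55²) = ½·1020·201 = 102000 Pa.

102000 Pa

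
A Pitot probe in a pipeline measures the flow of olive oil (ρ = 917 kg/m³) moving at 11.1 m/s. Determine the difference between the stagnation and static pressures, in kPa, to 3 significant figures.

At the stagnation point the flow is brought to rest, so Bernoulli gives P_stag − P_static = ½ρv².
ΔP = ½·917·11.1² = 56500 Pa.

56.5 kPa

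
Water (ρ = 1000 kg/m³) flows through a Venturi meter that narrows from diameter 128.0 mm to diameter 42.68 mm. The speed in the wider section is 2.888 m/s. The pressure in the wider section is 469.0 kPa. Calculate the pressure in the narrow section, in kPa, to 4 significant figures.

Mass conservation (A₁v₁ = A₂v₂) gives v₂ = 2.888 × 128.7/14.31 = 25.98 m/s.
Along the horizontal streamline, P + ½ρv² is constant.
P₂ = P₁ − ½ρ(v₂² − v₁²) = 469000 − ½·1000·(25.98² − 2.888²) = 469000 − 333200 = 135800 Pa.

P₂ ≈ 135.8 kPa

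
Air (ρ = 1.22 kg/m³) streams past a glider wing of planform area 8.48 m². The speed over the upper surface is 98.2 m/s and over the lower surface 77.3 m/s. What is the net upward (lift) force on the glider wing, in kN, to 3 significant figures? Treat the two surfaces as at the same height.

F ≈ 19.0 kN

The faster flow above has the lower pressure; Bernoulli (same height) gives ΔP = ½ρ(v_up² − v_low²).
ΔP = ½·1.22·(98.2² − 77.3²) = 2240 Pa.
Lift = ΔP · A = 2240 × 8.48 = 19000 N.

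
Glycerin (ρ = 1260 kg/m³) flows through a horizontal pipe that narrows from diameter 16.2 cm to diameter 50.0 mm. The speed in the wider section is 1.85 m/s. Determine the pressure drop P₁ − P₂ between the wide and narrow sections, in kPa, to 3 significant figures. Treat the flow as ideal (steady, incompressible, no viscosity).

235 kPa

Continuity gives A₁v₁ = A₂v₂, so v₂ = (206 cm²)/(19.6 cm²) × 1.85 m/s = 19.4 m/s.
Bernoulli (h₁ = h₂): P₁ − P₂ = ½ρ(v₂² − v₁²).
P₁ − P₂ = ½·1260·(19.4² − 1.85²) = ½·1260·374 = 235000 Pa.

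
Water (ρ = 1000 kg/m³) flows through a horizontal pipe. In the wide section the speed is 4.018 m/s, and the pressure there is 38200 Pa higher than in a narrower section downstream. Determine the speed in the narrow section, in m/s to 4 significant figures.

Horizontal Bernoulli: P₁ + ½ρv₁² = P₂ + ½ρv₂², so v₂² = v₁² + 2(P₁ − P₂)/ρ.
v₂ = √(4.018² + 2·38200/1000) = √(16.14 + 76.40) = 9.620 m/s.

v₂ ≈ 9.620 m/s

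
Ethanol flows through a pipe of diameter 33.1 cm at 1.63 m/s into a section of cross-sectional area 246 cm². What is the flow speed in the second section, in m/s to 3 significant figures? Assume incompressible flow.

By continuity, v₂ = v₁·A₁/A₂ = 1.63·(860/246) = 5.70 m/s.

v₂ = 5.70 m/s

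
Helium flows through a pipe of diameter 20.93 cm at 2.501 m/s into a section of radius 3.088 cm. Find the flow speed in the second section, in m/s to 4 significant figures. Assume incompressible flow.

Continuity gives A₁v₁ = A₂v₂, so v₂ = (344.1 cm²)/(29.96 cm²) × 2.501 m/s = 28.72 m/s.

v₂ ≈ 28.72 m/s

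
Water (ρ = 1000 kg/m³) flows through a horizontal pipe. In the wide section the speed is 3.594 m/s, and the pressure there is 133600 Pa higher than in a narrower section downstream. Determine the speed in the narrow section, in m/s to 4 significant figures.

Along the level pipe P + ½ρv² is conserved, hence v₂² = v₁² + 2(P₁ − P₂)/ρ.
v₂ = √(3.594² + 2·133600/1000) = √(12.92 + 267.2) = 16.74 m/s.

v₂ ≈ 16.74 m/s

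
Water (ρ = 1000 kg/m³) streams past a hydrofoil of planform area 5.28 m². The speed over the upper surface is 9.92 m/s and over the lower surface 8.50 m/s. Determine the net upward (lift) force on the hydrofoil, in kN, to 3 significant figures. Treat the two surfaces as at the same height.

From P + ½ρv² = const at equal height, P_low − P_up = ½ρ(v_up² − v_low²).
ΔP = ½·1000·(9.92² − 8.50²) = 13100 Pa.
Lift = ΔP · A = 13100 × 5.28 = 69100 N.

F ≈ 69.1 kN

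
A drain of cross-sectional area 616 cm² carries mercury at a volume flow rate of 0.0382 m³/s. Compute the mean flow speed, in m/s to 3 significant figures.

v ≈ 0.620 m/s

Q = 0.0382 m³/s = 0.0382 m³/s.
v = Q/A = 0.0382 / 0.0616 = 0.620 m/s.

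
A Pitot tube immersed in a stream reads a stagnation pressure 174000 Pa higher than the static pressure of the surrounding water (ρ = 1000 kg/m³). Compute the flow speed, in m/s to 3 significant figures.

Bernoulli between the free stream and the stagnation point: ½ρv² = P_stag − P_static.
v = √(2ΔP/ρ) = √(2·174000/1000) = 18.7 m/s.

v = 18.7 m/s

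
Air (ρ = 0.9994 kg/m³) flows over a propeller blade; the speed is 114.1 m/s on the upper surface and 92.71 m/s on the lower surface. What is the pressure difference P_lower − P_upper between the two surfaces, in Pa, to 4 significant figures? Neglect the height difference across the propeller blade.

Bernoulli (same height): P_lower − P_upper = ½ρ(v_upper² − v_lower²).
ΔP = ½·0.9994·(114.1² − 92.71²) = 2211 Pa.

ΔP ≈ 2211 Pa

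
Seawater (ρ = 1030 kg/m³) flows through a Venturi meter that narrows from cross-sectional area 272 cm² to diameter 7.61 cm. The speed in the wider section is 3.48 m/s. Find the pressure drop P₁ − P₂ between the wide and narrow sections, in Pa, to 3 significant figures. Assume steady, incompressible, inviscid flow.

ΔP ≈ 217000 Pa

The volume flow rate is constant, so v₂ = (A₁/A₂)v₁ = (272/45.5)·3.48 = 20.8 m/s.
With no height change, Bernoulli's equation is P₁ + ½ρv₁² = P₂ + ½ρv₂².
P₁ − P₂ = ½·1030·(20.8² − 3.48²) = ½·1030·421 = 217000 Pa.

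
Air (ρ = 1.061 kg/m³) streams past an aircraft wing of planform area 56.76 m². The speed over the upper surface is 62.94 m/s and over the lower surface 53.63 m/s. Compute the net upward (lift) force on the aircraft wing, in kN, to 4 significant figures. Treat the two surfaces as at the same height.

The faster flow above has the lower pressure; Bernoulli (same height) gives ΔP = ½ρ(v_up² − v_low²).
ΔP = ½·1.061·(62.94² − 53.63²) = 575.7 Pa.
Lift = ΔP · A = 575.7 × 56.76 = 32680 N.

F = 32.68 kN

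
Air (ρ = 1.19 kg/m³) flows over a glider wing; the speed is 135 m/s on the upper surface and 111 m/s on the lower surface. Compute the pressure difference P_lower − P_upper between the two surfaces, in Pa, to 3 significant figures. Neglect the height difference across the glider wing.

The pressure is lower where the speed is higher: ΔP = ½ρ(v_up² − v_low²).
ΔP = ½·1.19·(135² − 111²) = 3510 Pa.

ΔP = 3510 Pa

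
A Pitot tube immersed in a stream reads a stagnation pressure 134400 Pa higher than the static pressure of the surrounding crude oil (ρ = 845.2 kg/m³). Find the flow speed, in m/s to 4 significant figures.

17.83 m/s

The dynamic pressure equals the rise in static pressure at the stagnation point: ΔP = ½ρv².
v = √(2ΔP/ρ) = √(2·134400/845.2) = 17.83 m/s.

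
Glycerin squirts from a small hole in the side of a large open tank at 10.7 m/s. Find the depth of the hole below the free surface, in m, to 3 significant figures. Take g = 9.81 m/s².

h = 5.84 m

Torricelli: v = √(2gh), so h = v²/(2g).
h = 10.7²/(2·9.81) = 114/19.62 = 5.84 m.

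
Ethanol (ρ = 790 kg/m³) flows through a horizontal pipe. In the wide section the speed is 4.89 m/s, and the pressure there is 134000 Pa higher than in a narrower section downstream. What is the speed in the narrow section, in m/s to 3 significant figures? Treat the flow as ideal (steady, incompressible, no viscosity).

19.1 m/s

Along the level pipe P + ½ρv² is conserved, hence v₂² = v₁² + 2(P₁ − P₂)/ρ.
v₂ = √(4.89² + 2·134000/790) = √(23.9 + 339) = 19.1 m/s.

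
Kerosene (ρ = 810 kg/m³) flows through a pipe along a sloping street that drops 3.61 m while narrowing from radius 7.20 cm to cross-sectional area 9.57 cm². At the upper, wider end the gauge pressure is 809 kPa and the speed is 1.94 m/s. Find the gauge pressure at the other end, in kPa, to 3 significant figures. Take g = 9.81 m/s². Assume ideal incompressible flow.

398 kPa

The volume flow rate is constant, so v₂ = (A₁/A₂)v₁ = (163/9.57)·1.94 = 33.0 m/s.
Applying Bernoulli between the two ends and solving for P₂: P₂ = P₁ + ½ρ(v₁² − v₂²) − ρgΔh.
P₂ = 809000 + ½·810·(1.94² − 33.0²) − 810·9.81·(−3.61) = 809000 + (-440000) − (-28700) = 398000 Pa.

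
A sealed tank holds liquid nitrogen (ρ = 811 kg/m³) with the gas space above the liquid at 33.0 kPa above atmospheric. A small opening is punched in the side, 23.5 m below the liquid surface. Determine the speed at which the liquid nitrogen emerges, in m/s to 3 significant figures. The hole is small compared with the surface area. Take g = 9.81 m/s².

Take point 1 at the surface (v₁ ≈ 0) and point 2 at the hole (at atmospheric pressure). Bernoulli: P₁ + ρg h = P_atm + ½ρv₂².
With P₁ − P_atm = 33000 Pa, v₂ = √(2gh + 2ΔP/ρ) = √(2·9.81·23.5 + 2·33000/811) = 23.3 m/s.

v ≈ 23.3 m/s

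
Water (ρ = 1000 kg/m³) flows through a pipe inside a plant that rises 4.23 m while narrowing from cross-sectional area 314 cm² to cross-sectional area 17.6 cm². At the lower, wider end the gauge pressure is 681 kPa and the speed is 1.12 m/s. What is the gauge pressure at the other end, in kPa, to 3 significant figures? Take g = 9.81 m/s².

P₂ = 440 kPa

The volume flow rate is constant, so v₂ = (A₁/A₂)v₁ = (314/17.6)·1.12 = 20.0 m/s.
Energy conservation along the streamline gives P₂ = P₁ − ½ρ(v₂² − v₁²) − ρg(h₂ − h₁).
P₂ = 681000 + ½·1000·(1.12² − 20.0²) − 1000·9.81·(+4.23) = 681000 + (-199000) − (41500) = 440000 Pa.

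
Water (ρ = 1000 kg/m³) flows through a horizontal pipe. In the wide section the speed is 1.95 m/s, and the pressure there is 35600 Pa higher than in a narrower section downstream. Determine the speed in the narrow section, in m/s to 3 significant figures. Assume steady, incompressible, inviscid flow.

With h₁ = h₂, rearranging Bernoulli gives v₂ = √(v₁² + 2ΔP/ρ).
v₂ = √(1.95² + 2·35600/1000) = √(3.80 + 71.2) = 8.66 m/s.

8.66 m/s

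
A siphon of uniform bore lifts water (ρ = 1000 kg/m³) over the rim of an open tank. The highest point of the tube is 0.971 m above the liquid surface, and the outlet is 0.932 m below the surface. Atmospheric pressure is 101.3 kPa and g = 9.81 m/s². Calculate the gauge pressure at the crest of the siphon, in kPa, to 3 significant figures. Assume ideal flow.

Bernoulli surface→outlet gives ½v² = g·h_out, so v = √(2·9.81·0.932) = 4.28 m/s.
Continuity keeps v the same throughout the tube; from surface to crest, P_atm + 0 = P_top + ½ρv² + ρg·h_top.
P_top = 101300 − ½·1000·4.28² − 1000·9.81·0.971 = 82600 Pa. So P_gauge = P_top − P_atm = -18700 Pa.

-18.7 kPa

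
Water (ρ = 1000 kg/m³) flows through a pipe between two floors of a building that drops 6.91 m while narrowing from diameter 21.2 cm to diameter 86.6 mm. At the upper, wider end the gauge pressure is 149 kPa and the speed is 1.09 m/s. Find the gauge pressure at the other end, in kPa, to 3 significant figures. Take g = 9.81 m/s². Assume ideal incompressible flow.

196 kPa

The volume flow rate is constant, so v₂ = (A₁/A₂)v₁ = (353/58.9)·1.09 = 6.53 m/s.
Bernoulli: P₁ + ½ρv₁² + ρg h₁ = P₂ + ½ρv₂² + ρg h₂, so P₂ = P₁ + ½ρ(v₁² − v₂²) − ρg(h₂ − h₁).
P₂ = 149000 + ½·1000·(1.09² − 6.53²) − 1000·9.81·(−6.91) = 149000 + (-20700) − (-67800) = 196000 Pa.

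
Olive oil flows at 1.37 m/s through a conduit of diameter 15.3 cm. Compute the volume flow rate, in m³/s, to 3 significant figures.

Q = A·v = 0.0184 m² × 1.37 m/s = 0.0252 m³/s.

0.0252 m³/s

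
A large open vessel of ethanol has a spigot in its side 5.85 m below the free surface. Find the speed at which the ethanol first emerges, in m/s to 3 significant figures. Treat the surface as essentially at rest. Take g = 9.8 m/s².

v = 10.7 m/s

With the surface at rest and both surface and jet at atmospheric pressure, Bernoulli gives ρg h = ½ρv², so v = √(2gh) = √(2·9.8·5.85) = 10.7 m/s.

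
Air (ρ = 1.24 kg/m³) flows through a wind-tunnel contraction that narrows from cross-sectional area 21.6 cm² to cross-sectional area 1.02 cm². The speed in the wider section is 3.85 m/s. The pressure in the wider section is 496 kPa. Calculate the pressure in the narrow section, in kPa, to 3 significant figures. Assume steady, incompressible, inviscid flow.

The volume flow rate is constant, so v₂ = (A₁/A₂)v₁ = (21.6/1.02)·3.85 = 81.5 m/s.
Bernoulli (h₁ = h₂): P₁ − P₂ = ½ρ(v₂² − v₁²).
P₂ = P₁ − ½ρ(v₂² − v₁²) = 496000 − ½·1.24·(81.5² − 3.85²) = 496000 − 4110 = 492000 Pa.

492 kPa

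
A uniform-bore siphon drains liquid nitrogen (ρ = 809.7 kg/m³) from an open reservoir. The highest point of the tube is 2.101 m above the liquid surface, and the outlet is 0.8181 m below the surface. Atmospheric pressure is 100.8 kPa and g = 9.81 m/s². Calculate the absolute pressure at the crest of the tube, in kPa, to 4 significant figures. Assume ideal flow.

Bernoulli surface→outlet gives ½v² = g·h_out, so v = √(2·9.81·0.8181) = 4.006 m/s.
With constant cross-section the crest speed equals v; applying Bernoulli from the surface up to the crest, P_top = P_atm − ½ρv² − ρg·h_top.
P_top = 100800 − ½·809.7·4.006² − 809.7·9.81·2.101 = 77610 Pa.

P_top ≈ 77.61 kPa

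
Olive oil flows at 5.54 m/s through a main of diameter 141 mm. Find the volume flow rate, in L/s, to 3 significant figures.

Q = 86.5 L/s

Q = A·v = 0.0156 m² × 5.54 m/s = 0.0865 m³/s.
Converting: 0.0865 m³/s × 1000 = 86.5 L/s.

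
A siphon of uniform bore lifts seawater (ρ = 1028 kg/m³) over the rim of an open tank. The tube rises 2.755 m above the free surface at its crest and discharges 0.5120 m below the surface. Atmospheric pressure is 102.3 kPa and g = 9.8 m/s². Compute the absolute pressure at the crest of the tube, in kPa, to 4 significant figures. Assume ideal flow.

Bernoulli surface→outlet gives ½v² = g·h_out, so v = √(2·9.8·0.5120) = 3.168 m/s.
The bore is uniform, so the speed at the crest is the same v. Bernoulli surface→crest: P_atm = P_top + ½ρv² + ρg·h_top.
P_top = 102300 − ½·1028·3.168² − 1028·9.8·2.755 = 69390 Pa.

P_top ≈ 69.39 kPa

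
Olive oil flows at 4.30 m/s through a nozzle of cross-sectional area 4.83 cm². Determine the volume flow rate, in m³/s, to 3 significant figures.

Q = 0.00208 m³/s

Q = A·v = 0.000483 m² × 4.30 m/s = 0.00208 m³/s.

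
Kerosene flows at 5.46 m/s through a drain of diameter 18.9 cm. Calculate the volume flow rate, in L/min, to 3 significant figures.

Q = 9190 L/min

Q = A·v = 0.0281 m² × 5.46 m/s = 0.153 m³/s.
Converting: 0.153 m³/s × 60000 = 9190 L/min.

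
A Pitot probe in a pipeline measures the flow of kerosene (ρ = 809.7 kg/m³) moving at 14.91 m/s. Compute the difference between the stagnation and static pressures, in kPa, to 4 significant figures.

90.00 kPa

Bernoulli between the free stream and the stagnation point: ½ρv² = P_stag − P_static.
ΔP = ½·809.7·14.91² = 90000 Pa.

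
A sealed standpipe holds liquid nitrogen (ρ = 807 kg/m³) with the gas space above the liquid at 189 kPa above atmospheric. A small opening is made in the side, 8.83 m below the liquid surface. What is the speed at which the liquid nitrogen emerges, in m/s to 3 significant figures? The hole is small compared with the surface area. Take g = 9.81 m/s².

Take point 1 at the surface (v₁ ≈ 0) and point 2 at the hole (at atmospheric pressure). Bernoulli: P₁ + ρg h = P_atm + ½ρv₂².
With P₁ − P_atm = 189000 Pa, v₂ = √(2gh + 2ΔP/ρ) = √(2·9.81·8.83 + 2·189000/807) = 25.3 m/s.

v ≈ 25.3 m/s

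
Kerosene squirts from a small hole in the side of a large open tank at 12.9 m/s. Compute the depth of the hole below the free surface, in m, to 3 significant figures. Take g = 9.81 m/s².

Torricelli: v = √(2gh), so h = v²/(2g).
h = 12.9²/(2·9.81) = 166/19.62 = 8.48 m.

h = 8.48 m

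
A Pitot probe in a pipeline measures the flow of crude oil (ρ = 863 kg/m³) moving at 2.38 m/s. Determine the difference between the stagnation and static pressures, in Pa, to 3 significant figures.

The dynamic pressure equals the rise in static pressure at the stagnation point: ΔP = ½ρv².
ΔP = ½·863·2.38² = 2440 Pa.

ΔP = 2440 Pa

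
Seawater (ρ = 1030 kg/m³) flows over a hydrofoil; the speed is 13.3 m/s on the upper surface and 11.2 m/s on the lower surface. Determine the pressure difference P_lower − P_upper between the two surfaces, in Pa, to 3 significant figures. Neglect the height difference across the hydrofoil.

The pressure is lower where the speed is higher: ΔP = ½ρ(v_up² − v_low²).
ΔP = ½·1030·(13.3² − 11.2²) = 26500 Pa.

26500 Pa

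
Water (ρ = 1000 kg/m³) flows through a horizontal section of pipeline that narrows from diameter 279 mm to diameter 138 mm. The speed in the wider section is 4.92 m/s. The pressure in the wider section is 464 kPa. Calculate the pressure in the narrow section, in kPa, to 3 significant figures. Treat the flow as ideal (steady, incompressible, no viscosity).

Continuity gives A₁v₁ = A₂v₂, so v₂ = (611 cm²)/(150 cm²) × 4.92 m/s = 20.1 m/s.
With no height change, Bernoulli's equation is P₁ + ½ρv₁² = P₂ + ½ρv₂².
P₂ = P₁ − ½ρ(v₂² − v₁²) = 464000 − ½·1000·(20.1² − 4.92²) = 464000 − 190000 = 274000 Pa.

P₂ ≈ 274 kPa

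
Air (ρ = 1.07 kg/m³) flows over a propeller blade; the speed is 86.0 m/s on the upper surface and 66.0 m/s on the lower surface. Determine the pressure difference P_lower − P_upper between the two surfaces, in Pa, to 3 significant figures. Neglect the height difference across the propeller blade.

1630 Pa

With negligible Δh, P + ½ρv² is constant, so P_low − P_up = ½ρ(v_up² − v_low²).
ΔP = ½·1.07·(86.0² − 66.0²) = 1630 Pa.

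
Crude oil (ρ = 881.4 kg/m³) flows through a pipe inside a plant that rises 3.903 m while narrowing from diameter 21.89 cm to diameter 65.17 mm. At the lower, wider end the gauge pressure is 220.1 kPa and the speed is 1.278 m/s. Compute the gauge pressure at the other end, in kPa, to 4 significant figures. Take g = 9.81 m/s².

P₂ = 95.45 kPa

The volume flow rate is constant, so v₂ = (A₁/A₂)v₁ = (376.3/33.36)·1.278 = 14.42 m/s.
Energy conservation along the streamline gives P₂ = P₁ − ½ρ(v₂² − v₁²) − ρg(h₂ − h₁).
P₂ = 220100 + ½·881.4·(1.278² − 14.42²) − 881.4·9.81·(+3.903) = 220100 + (-90900) − (33750) = 95450 Pa.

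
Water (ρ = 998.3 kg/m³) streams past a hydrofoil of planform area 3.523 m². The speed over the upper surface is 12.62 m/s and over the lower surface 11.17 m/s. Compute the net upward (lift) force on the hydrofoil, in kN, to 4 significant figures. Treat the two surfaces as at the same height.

F ≈ 60.66 kN

The faster flow above has the lower pressure; Bernoulli (same height) gives ΔP = ½ρ(v_up² − v_low²).
ΔP = ½·998.3·(12.62² − 11.17²) = 17220 Pa.
Lift = ΔP · A = 17220 × 3.523 = 60660 N.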